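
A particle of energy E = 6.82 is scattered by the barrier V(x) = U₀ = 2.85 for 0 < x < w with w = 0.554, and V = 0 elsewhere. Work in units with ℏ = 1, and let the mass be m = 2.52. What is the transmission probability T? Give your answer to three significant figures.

E > U₀: inside the barrier k₂ = √(2m(E − U₀))/ℏ = 4.473, k₂w = 2.478.
T = [1 + U₀² sin²(k₂w) / (4E(E − U₀))]⁻¹ = 1/1.028 = 0.972.

T = 0.972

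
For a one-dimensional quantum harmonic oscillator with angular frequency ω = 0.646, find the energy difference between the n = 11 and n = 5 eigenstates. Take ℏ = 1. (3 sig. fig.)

ΔE = 3.88

E_n = ℏω(n + ½), so ΔE = (11 − 5) ℏω = 6 × 0.646 = 3.876.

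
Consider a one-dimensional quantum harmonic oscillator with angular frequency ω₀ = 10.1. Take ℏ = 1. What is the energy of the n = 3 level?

The oscillator eigenvalues are E_n = ℏω₀(n + ½), so E_3 = 10.1 × 3.5 = 35.35.

E = 35.4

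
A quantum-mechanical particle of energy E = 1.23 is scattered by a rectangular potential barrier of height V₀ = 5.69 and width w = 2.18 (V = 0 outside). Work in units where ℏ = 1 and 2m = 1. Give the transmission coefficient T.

T = 0.000272

E < V₀: inside the barrier ψ ∝ e^{±κx} with κ = √(2m(V₀ − E))/ℏ = 2.112.
κw = 4.604, sinh(κw) = 49.93.
The exact tunnelling result is T⁻¹ = 1 + V₀² sinh²(κw) / [4E(V₀ − E)] = 3679, so T = 0.000272.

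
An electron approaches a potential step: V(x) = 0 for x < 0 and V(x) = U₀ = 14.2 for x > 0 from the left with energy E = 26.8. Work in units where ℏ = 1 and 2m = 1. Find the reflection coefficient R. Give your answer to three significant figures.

R = 0.0348

On each side the TISE gives plane waves with k = √(2m(E − V))/ℏ: k₁ = √(2·½·26.8) = 5.177, k₂ = √(2·½·12.6) = 3.550.
Matching ψ and ψ′ at x = 0 gives r = (k₁ − k₂)/(k₁ + k₂), so R = r² = 0.03477 and T = 1 − R = 0.9652.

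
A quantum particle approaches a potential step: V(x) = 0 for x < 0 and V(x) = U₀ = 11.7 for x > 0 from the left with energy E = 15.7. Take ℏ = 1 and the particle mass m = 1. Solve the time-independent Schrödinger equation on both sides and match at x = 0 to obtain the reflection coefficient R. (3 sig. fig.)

R = 0.108

On each side the TISE gives plane waves with k = √(2m(E − V))/ℏ: k₁ = √(2·1·15.7) = 5.604, k₂ = √(2·1·4) = 2.828.
Matching ψ and ψ′ at x = 0 gives r = (k₁ − k₂)/(k₁ + k₂), so R = r² = 0.1083 and T = 1 − R = 0.8917.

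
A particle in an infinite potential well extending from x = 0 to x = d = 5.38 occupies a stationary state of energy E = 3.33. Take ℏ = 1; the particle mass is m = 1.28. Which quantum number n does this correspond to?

From E_n = n²π²ℏ²/(2md²) invert to n = √(2md²E)/(πℏ).
n = (5.38/π) × √(2 × 1.28 × 3.33) = 5.000 → n = 5.

n = 5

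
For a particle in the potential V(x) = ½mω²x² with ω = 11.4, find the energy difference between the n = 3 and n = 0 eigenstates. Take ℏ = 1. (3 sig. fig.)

E_n = ℏω(n + ½), so ΔE = (3 − 0) ℏω = 3 × 11.4 = 34.20.

ΔE = 34.2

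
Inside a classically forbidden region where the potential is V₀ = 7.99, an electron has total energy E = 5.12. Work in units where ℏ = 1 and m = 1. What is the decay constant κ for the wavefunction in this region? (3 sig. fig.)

κ = 2.40

Since E < V₀ the TISE in this region is ψ'' = κ²ψ with κ = √(2m(V₀ − E))/ℏ.
κ = √(2 × 1 × 2.87) = 2.396.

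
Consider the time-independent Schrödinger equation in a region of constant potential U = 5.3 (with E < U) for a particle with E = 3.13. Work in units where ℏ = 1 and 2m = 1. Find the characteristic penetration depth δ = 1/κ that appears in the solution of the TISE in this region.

Since E < U the TISE in this region is ψ'' = κ²ψ with κ = √(2m(U − E))/ℏ.
κ = √(2 × 0.5 × 2.17) = 1.473. The penetration depth is δ = 1/κ = 0.679.

δ = 0.679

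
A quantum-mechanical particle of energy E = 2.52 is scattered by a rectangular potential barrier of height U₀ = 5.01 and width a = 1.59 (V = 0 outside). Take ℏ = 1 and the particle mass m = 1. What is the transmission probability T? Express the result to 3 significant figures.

E < U₀: inside the barrier ψ ∝ e^{±κx} with κ = √(2m(U₀ − E))/ℏ = 2.232.
κa = 3.548, sinh(κa) = 17.36.
The exact tunnelling result is T⁻¹ = 1 + U₀² sinh²(κa) / [4E(U₀ − E)] = 302.4, so T = 0.00331.

T = 0.00331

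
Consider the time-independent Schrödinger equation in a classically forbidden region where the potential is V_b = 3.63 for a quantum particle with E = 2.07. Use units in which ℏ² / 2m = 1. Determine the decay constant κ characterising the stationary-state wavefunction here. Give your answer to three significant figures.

κ = 1.25

Since E < V_b the TISE in this region is ψ'' = κ²ψ with κ = √(2m(V_b − E))/ℏ.
κ = √(2 × 0.5 × 1.56) = 1.249.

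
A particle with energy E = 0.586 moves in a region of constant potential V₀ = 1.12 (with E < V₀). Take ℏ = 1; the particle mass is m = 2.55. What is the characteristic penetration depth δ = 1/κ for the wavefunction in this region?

δ = 0.606

Since E < V₀ the TISE in this region is ψ'' = κ²ψ with κ = √(2m(V₀ − E))/ℏ.
κ = √(2 × 2.55 × 0.534) = 1.650. The penetration depth is δ = 1/κ = 0.606.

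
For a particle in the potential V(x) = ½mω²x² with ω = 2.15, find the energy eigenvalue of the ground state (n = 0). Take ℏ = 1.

Using E_n = (n + ½)ℏω: E_0 = 0.5 × 2.15 = 1.075.

E = 1.08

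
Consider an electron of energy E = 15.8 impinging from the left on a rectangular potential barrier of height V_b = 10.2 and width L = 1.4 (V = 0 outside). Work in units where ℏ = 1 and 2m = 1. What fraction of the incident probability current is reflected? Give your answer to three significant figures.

R = 0.00848

E > V_b: inside the barrier k₂ = √(2m(E − V_b))/ℏ = 2.366, k₂L = 3.313.
Matching at both interfaces gives T⁻¹ = 1 + V_b² sin²(k₂L) / [4E(E − V_b)] = 1.009, hence T = 0.992.
R = 1 − T = 0.00848.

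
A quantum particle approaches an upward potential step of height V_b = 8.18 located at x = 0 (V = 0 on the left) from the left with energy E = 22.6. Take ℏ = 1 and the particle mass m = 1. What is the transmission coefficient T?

T = 0.987

The wavenumbers are k₁ = √(2mE)/ℏ = 6.723 on the left and k₂ = √(2m(E − V_b))/ℏ = 5.370 on the right.
Matching ψ and ψ′ at x = 0 gives r = (k₁ − k₂)/(k₁ + k₂), so R = r² = 0.01251 and T = 1 − R = 0.9875.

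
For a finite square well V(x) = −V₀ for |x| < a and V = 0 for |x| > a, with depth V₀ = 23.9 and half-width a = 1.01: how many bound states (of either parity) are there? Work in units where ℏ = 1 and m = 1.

N = 5

Define the well-strength parameter z₀ = (a/ℏ)√(2mV₀) = 1.01 × √(2·1·23.9) = 6.983.
The even/odd transcendental equations gain one root per π/2 in z₀, giving N = 1 + ⌊2z₀/π⌋ = 1 + ⌊4.445⌋ = 5.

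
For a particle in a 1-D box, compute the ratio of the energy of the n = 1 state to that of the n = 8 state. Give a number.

0.015625

Since E_n ∝ n², the ratio is (1/8)² = 0.015625.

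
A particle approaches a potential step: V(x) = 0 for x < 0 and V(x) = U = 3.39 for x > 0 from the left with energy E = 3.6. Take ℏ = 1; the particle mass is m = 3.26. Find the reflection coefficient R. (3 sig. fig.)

R = 0.373

On each side the TISE gives plane waves with k = √(2m(E − V))/ℏ: k₁ = √(2·3.26·3.6) = 4.845, k₂ = √(2·3.26·0.21) = 1.170.
Matching ψ and ψ′ at x = 0 gives r = (k₁ − k₂)/(k₁ + k₂), so R = r² = 0.3732 and T = 1 − R = 0.6268.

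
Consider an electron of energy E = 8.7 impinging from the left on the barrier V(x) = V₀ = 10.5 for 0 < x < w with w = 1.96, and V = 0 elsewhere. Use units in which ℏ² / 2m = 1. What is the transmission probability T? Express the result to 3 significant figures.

T = 0.0118

E < V₀: inside the barrier ψ ∝ e^{±κx} with κ = √(2m(V₀ − E))/ℏ = 1.342.
κw = 2.630, sinh(κw) = 6.898.
Matching ψ, ψ′ at both faces gives T = [1 + V₀² sinh²(κw) / (4E(V₀ − E))]⁻¹ = 1/84.75 = 0.0118.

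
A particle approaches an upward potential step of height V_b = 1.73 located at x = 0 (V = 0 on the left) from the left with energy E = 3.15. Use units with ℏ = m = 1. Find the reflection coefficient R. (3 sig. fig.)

R = 0.0386

The wavenumbers are k₁ = √(2mE)/ℏ = 2.510 on the left and k₂ = √(2m(E − V_b))/ℏ = 1.685 on the right.
Matching ψ and ψ′ at x = 0 gives r = (k₁ − k₂)/(k₁ + k₂), so R = r² = 0.03865 and T = 1 − R = 0.9614.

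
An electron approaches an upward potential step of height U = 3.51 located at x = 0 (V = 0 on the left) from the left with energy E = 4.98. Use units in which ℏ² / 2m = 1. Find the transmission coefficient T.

The wavenumbers are k₁ = √(2mE)/ℏ = 2.232 on the left and k₂ = √(2m(E − U))/ℏ = 1.212 on the right.
Continuity of ψ and ψ′ at the step yields the reflection amplitude r = (k₁ − k₂)/(k₁ + k₂) = 0.2959; thus R = |r|² = 0.08757, T = 0.9124.

T = 0.912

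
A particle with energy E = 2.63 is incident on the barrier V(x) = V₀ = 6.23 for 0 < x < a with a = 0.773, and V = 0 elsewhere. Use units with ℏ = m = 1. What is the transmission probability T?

T = 0.0598

E < V₀: inside the barrier ψ ∝ e^{±κx} with κ = √(2m(V₀ − E))/ℏ = 2.683.
κa = 2.074, sinh(κa) = 3.916.
Matching ψ, ψ′ at both faces gives T = [1 + V₀² sinh²(κa) / (4E(V₀ − E))]⁻¹ = 1/16.72 = 0.0598.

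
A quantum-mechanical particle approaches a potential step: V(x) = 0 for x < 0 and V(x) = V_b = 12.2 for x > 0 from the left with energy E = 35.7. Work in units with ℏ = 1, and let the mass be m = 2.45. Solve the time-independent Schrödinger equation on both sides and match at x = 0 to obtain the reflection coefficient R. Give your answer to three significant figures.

R = 0.0108

The wavenumbers are k₁ = √(2mE)/ℏ = 13.23 on the left and k₂ = √(2m(E − V_b))/ℏ = 10.73 on the right.
Continuity of ψ and ψ′ at the step yields the reflection amplitude r = (k₁ − k₂)/(k₁ + k₂) = 0.1042; thus R = |r|² = 0.01085, T = 0.9892.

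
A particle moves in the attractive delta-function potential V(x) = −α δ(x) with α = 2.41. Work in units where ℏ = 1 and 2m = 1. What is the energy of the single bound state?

For x ≠ 0 the bound state is ψ ∝ e^{−κ|x|}; integrating the TISE across the delta gives the cusp condition 2κ = 2mα/ℏ², so κ = 1.205.
Then E = −ℏ²κ²/(2m) = −mα²/(2ℏ²) = -1.452.

E = -1.45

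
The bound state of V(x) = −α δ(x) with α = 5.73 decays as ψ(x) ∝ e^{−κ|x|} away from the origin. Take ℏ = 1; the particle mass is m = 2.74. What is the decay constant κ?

κ = 15.7

Integrate −(ℏ²/2m)ψ'' − αδ(x)ψ = Eψ from −ε to +ε: the ψ'' term gives ψ'(0⁺) − ψ'(0⁻) and the δ term gives −(2mα/ℏ²)ψ(0).
With ψ ∝ e^{−κ|x|} this yields −2κ = −2mα/ℏ², so κ = mα/ℏ² = 15.70.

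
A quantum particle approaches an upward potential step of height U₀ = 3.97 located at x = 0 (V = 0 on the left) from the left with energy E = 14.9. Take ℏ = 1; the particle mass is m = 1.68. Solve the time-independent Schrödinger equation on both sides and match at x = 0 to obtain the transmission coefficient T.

T = 0.994

The wavenumbers are k₁ = √(2mE)/ℏ = 7.076 on the left and k₂ = √(2m(E − U₀))/ℏ = 6.060 on the right.
Continuity of ψ and ψ′ at the step yields the reflection amplitude r = (k₁ − k₂)/(k₁ + k₂) = 0.07731; thus R = |r|² = 0.005977, T = 0.9940.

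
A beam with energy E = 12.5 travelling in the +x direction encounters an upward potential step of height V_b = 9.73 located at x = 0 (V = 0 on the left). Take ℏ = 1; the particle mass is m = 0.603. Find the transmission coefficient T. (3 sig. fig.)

On each side the TISE gives plane waves with k = √(2m(E − V))/ℏ: k₁ = √(2·0.603·12.5) = 3.883, k₂ = √(2·0.603·2.77) = 1.828.
Matching ψ and ψ′ at x = 0 gives r = (k₁ − k₂)/(k₁ + k₂), so R = r² = 0.1295 and T = 1 − R = 0.8705.

T = 0.871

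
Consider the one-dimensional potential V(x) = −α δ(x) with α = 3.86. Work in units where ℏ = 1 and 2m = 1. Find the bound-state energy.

For x ≠ 0 the bound state is ψ ∝ e^{−κ|x|}; integrating the TISE across the delta gives the cusp condition 2κ = 2mα/ℏ², so κ = 1.930.
Then E = −ℏ²κ²/(2m) = −mα²/(2ℏ²) = -3.725.

E = -3.72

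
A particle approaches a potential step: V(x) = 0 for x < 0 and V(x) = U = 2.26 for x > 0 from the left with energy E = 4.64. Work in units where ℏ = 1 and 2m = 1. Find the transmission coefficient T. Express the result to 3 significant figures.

T = 0.973

The wavenumbers are k₁ = √(2mE)/ℏ = 2.154 on the left and k₂ = √(2m(E − U))/ℏ = 1.543 on the right.
Matching ψ and ψ′ at x = 0 gives r = (k₁ − k₂)/(k₁ + k₂), so R = r² = 0.02735 and T = 1 − R = 0.9727.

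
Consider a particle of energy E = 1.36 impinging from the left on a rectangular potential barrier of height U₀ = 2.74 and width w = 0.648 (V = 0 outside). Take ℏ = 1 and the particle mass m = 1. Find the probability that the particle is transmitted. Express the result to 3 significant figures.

Since E < U₀ the interior solution is evanescent with decay constant κ = √(2m(U₀ − E))/ℏ = 1.661.
κw = 1.077, sinh(κw) = 1.297.
The exact tunnelling result is T⁻¹ = 1 + U₀² sinh²(κw) / [4E(U₀ − E)] = 2.682, so T = 0.373.

T = 0.373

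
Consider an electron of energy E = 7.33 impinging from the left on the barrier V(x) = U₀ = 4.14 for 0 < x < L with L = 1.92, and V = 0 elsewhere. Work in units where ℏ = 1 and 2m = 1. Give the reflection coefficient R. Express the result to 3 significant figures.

Above the barrier the interior wavenumber is k₂ = √(2m(E − U₀))/ℏ = 1.786, giving phase k₂L = 3.429.
Matching at both interfaces gives T⁻¹ = 1 + U₀² sin²(k₂L) / [4E(E − U₀)] = 1.015, hence T = 0.985.
R = 1 − T = 0.0145.

R = 0.0145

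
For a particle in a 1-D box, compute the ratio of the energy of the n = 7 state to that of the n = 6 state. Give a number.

E_n = n²π²ℏ²/(2mL²) so the ratio is n₂²/n₁² = 49/36 = 1.36111.

1.36111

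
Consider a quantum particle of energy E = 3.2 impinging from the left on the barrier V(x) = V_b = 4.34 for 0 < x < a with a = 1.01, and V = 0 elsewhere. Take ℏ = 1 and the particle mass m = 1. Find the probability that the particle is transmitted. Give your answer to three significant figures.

Since E < V_b the interior solution is evanescent with decay constant κ = √(2m(V_b − E))/ℏ = 1.510.
κa = 1.525, sinh(κa) = 2.189.
The exact tunnelling result is T⁻¹ = 1 + V_b² sinh²(κa) / [4E(V_b − E)] = 7.185, so T = 0.139.

T = 0.139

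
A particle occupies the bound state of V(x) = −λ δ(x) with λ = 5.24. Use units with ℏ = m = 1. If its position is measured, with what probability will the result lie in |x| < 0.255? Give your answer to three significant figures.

P = 0.931

The normalised bound state is ψ = √κ e^{−κ|x|} with κ = mλ/ℏ² = 5.240.
P(|x| < d) = ∫_{−d}^{d} κ e^{−2κ|x|} dx = 1 − e^{−2κd} = 1 − e^{−2.672} = 0.9309.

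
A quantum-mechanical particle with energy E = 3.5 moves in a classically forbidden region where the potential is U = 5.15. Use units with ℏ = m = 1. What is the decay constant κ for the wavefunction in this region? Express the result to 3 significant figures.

κ = 1.82

Since E < U the TISE in this region is ψ'' = κ²ψ with κ = √(2m(U − E))/ℏ.
κ = √(2 × 1 × 1.65) = 1.817.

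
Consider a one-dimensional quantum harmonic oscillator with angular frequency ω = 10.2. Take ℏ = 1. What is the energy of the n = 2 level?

The oscillator eigenvalues are E_n = ℏω(n + ½), so E_2 = 10.2 × 2.5 = 25.50.

E = 25.5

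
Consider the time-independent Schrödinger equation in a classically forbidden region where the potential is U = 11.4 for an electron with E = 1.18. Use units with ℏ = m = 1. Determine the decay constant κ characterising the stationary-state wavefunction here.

κ = 4.52

Since E < U the TISE in this region is ψ'' = κ²ψ with κ = √(2m(U − E))/ℏ.
κ = √(2 × 1 × 10.22) = 4.521.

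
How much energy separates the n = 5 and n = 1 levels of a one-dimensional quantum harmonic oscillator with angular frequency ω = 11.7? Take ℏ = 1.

E_n = ℏω(n + ½), so ΔE = (5 − 1) ℏω = 4 × 11.7 = 46.80.

ΔE = 46.8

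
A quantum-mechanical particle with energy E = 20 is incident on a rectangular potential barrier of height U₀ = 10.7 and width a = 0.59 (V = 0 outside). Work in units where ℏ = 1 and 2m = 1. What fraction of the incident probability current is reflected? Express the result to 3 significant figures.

R = 0.127

E > U₀: inside the barrier k₂ = √(2m(E − U₀))/ℏ = 3.050, k₂a = 1.799.
T = [1 + U₀² sin²(k₂a) / (4E(E − U₀))]⁻¹ = 1/1.146 = 0.873.
R = 1 − T = 0.127.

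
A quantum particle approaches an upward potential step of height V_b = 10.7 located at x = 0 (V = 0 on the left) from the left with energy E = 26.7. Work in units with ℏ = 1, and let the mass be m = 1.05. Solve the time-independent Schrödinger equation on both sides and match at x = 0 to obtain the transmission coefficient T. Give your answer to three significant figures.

On each side the TISE gives plane waves with k = √(2m(E − V))/ℏ: k₁ = √(2·1.05·26.7) = 7.488, k₂ = √(2·1.05·16) = 5.797.
Matching ψ and ψ′ at x = 0 gives r = (k₁ − k₂)/(k₁ + k₂), so R = r² = 0.01621 and T = 1 − R = 0.9838.

T = 0.984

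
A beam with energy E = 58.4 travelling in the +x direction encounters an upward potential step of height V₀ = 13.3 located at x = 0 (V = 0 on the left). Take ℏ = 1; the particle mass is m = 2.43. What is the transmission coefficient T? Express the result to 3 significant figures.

T = 0.996

On each side the TISE gives plane waves with k = √(2m(E − V))/ℏ: k₁ = √(2·2.43·58.4) = 16.85, k₂ = √(2·2.43·45.1) = 14.80.
Continuity of ψ and ψ′ at the step yields the reflection amplitude r = (k₁ − k₂)/(k₁ + k₂) = 0.06452; thus R = |r|² = 0.004163, T = 0.9958.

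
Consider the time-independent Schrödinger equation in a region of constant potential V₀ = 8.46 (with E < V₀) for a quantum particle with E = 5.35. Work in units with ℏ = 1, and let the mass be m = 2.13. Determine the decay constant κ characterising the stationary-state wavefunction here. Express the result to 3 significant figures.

κ = 3.64

Since E < V₀ the TISE in this region is ψ'' = κ²ψ with κ = √(2m(V₀ − E))/ℏ.
κ = √(2 × 2.13 × 3.11) = 3.640.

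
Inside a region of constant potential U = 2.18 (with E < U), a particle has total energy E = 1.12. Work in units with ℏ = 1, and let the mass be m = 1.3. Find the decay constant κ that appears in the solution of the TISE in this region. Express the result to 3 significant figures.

κ = 1.66

Since E < U the TISE in this region is ψ'' = κ²ψ with κ = √(2m(U − E))/ℏ.
κ = √(2 × 1.3 × 1.06) = 1.660.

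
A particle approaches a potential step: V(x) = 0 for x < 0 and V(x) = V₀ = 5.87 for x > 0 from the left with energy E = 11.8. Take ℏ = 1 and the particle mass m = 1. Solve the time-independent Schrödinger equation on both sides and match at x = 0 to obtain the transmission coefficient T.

On each side the TISE gives plane waves with k = √(2m(E − V))/ℏ: k₁ = √(2·1·11.8) = 4.858, k₂ = √(2·1·5.93) = 3.444.
Matching ψ and ψ′ at x = 0 gives r = (k₁ − k₂)/(k₁ + k₂), so R = r² = 0.02902 and T = 1 − R = 0.9710.

T = 0.971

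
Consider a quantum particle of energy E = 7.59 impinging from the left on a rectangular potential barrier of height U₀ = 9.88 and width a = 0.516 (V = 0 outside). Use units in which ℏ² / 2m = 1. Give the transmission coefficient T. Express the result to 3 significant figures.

T = 0.489

E < U₀: inside the barrier ψ ∝ e^{±κx} with κ = √(2m(U₀ − E))/ℏ = 1.513.
κa = 0.7808, sinh(κa) = 0.8627.
Matching ψ, ψ′ at both faces gives T = [1 + U₀² sinh²(κa) / (4E(U₀ − E))]⁻¹ = 1/2.045 = 0.489.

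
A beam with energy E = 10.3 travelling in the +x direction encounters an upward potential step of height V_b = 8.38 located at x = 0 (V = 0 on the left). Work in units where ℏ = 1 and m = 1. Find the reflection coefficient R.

R = 0.158

On each side the TISE gives plane waves with k = √(2m(E − V))/ℏ: k₁ = √(2·1·10.3) = 4.539, k₂ = √(2·1·1.92) = 1.960.
Matching ψ and ψ′ at x = 0 gives r = (k₁ − k₂)/(k₁ + k₂), so R = r² = 0.1575 and T = 1 − R = 0.8425.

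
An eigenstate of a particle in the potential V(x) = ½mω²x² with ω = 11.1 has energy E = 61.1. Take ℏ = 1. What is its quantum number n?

n = 5

Invert E_n = (n + ½)ℏω: n = E/ℏω − ½ = 5.005, so n = 5.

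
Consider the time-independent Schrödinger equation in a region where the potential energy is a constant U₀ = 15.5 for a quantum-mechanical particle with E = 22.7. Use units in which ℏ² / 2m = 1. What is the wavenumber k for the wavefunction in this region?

With E > U₀ the solution is oscillatory, ψ ∝ e^{±ikx} with k = √(2m(E − U₀))/ℏ.
k = √(2 × 0.5 × 7.2) = 2.683.

k = 2.68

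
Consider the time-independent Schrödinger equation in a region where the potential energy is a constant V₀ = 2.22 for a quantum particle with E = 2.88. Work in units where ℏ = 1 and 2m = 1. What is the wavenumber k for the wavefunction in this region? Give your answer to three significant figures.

With E > V₀ the solution is oscillatory, ψ ∝ e^{±ikx} with k = √(2m(E − V₀))/ℏ.
k = √(2 × 0.5 × 0.66) = 0.8124.

k = 0.812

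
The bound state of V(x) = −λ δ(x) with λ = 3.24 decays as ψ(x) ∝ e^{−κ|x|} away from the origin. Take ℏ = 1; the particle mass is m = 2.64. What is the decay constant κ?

κ = 8.55

Integrate −(ℏ²/2m)ψ'' − λδ(x)ψ = Eψ from −ε to +ε: the ψ'' term gives ψ'(0⁺) − ψ'(0⁻) and the δ term gives −(2mλ/ℏ²)ψ(0).
With ψ ∝ e^{−κ|x|} this yields −2κ = −2mλ/ℏ², so κ = mλ/ℏ² = 8.554.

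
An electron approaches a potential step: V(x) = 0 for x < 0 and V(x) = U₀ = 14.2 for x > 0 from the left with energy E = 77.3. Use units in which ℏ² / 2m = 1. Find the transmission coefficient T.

The wavenumbers are k₁ = √(2mE)/ℏ = 8.792 on the left and k₂ = √(2m(E − U₀))/ℏ = 7.944 on the right.
Matching ψ and ψ′ at x = 0 gives r = (k₁ − k₂)/(k₁ + k₂), so R = r² = 0.002570 and T = 1 − R = 0.9974.

T = 0.997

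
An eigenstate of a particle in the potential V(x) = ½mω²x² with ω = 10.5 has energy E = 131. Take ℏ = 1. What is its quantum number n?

E_n = ℏω(n + ½) ⇒ n = E/(ℏω) − ½ = 131/10.5 − 0.5 = 11.976 → n = 12.

n = 12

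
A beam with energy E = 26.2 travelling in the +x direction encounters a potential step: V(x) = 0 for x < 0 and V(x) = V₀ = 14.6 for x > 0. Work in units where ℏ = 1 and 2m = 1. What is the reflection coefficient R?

The wavenumbers are k₁ = √(2mE)/ℏ = 5.119 on the left and k₂ = √(2m(E − V₀))/ℏ = 3.406 on the right.
Matching ψ and ψ′ at x = 0 gives r = (k₁ − k₂)/(k₁ + k₂), so R = r² = 0.04037 and T = 1 − R = 0.9596.

R = 0.0404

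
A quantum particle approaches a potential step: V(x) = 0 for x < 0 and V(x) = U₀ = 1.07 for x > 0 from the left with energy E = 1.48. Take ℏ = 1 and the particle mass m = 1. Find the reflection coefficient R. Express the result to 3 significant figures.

R = 0.0963

On each side the TISE gives plane waves with k = √(2m(E − V))/ℏ: k₁ = √(2·1·1.48) = 1.720, k₂ = √(2·1·0.41) = 0.9055.
Continuity of ψ and ψ′ at the step yields the reflection amplitude r = (k₁ − k₂)/(k₁ + k₂) = 0.3103; thus R = |r|² = 0.09630, T = 0.9037.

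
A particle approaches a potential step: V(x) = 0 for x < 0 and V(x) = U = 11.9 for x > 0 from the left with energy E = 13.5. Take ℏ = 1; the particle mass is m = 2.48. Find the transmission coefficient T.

T = 0.762

The wavenumbers are k₁ = √(2mE)/ℏ = 8.183 on the left and k₂ = √(2m(E − U))/ℏ = 2.817 on the right.
Continuity of ψ and ψ′ at the step yields the reflection amplitude r = (k₁ − k₂)/(k₁ + k₂) = 0.4878; thus R = |r|² = 0.2380, T = 0.7620.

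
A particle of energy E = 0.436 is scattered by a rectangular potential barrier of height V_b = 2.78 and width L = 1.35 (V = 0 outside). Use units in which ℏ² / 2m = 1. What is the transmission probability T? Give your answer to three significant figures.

T = 0.0338

E < V_b: inside the barrier ψ ∝ e^{±κx} with κ = √(2m(V_b − E))/ℏ = 1.531.
κL = 2.067, sinh(κL) = 3.887.
The exact tunnelling result is T⁻¹ = 1 + V_b² sinh²(κL) / [4E(V_b − E)] = 29.56, so T = 0.0338.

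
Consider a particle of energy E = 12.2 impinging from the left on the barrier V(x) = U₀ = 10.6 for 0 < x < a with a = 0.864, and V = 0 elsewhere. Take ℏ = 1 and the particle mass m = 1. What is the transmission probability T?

E > U₀: inside the barrier k₂ = √(2m(E − U₀))/ℏ = 1.789, k₂a = 1.546.
Matching at both interfaces gives T⁻¹ = 1 + U₀² sin²(k₂a) / [4E(E − U₀)] = 2.438, hence T = 0.410.

T = 0.410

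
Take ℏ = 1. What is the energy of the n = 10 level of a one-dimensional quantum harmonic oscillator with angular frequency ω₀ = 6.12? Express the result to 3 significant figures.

The oscillator eigenvalues are E_n = ℏω₀(n + ½), so E_10 = 6.12 × 10.5 = 64.26.

E = 64.3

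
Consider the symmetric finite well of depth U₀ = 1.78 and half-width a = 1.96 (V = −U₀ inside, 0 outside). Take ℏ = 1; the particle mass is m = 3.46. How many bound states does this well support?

The dimensionless depth is z₀ = a√(2mU₀)/ℏ = 1.96 × √(12.32) = 6.879.
A new bound state (alternating even/odd) appears each time z₀ passes a multiple of π/2, so N = ⌊2z₀/π⌋ + 1 = ⌊4.379⌋ + 1 = 5.

N = 5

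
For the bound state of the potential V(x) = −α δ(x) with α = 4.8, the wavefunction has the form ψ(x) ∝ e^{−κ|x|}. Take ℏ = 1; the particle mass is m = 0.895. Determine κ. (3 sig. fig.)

κ = 4.30

Integrating the TISE across x = 0 gives the cusp condition ψ'(0⁺) − ψ'(0⁻) = −(2mα/ℏ²)ψ(0).
With ψ ∝ e^{−κ|x|} this yields −2κ = −2mα/ℏ², so κ = mα/ℏ² = 4.296.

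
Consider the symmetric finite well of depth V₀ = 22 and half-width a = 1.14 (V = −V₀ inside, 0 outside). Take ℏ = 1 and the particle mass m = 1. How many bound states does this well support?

N = 5

Define the well-strength parameter z₀ = (a/ℏ)√(2mV₀) = 1.14 × √(2·1·22) = 7.562.
The even/odd transcendental equations gain one root per π/2 in z₀, giving N = 1 + ⌊2z₀/π⌋ = 1 + ⌊4.814⌋ = 5.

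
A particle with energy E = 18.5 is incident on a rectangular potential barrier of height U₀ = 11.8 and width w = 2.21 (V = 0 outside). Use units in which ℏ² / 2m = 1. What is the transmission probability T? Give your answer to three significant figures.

Above the barrier the interior wavenumber is k₂ = √(2m(E − U₀))/ℏ = 2.588, giving phase k₂w = 5.720.
Matching at both interfaces gives T⁻¹ = 1 + U₀² sin²(k₂w) / [4E(E − U₀)] = 1.080, hence T = 0.926.

T = 0.926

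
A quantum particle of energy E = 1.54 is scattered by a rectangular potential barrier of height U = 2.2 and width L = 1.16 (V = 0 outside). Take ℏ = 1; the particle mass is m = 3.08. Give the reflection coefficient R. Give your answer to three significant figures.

R = 0.969

E < U: inside the barrier ψ ∝ e^{±κx} with κ = √(2m(U − E))/ℏ = 2.016.
κL = 2.339, sinh(κL) = 5.137.
The exact tunnelling result is T⁻¹ = 1 + U² sinh²(κL) / [4E(U − E)] = 32.41, so T = 0.0309.
R = 1 − T = 0.969.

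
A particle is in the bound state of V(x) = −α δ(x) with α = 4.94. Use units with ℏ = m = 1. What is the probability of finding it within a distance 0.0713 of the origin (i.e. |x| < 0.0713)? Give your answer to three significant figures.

The normalised bound state is ψ = √κ e^{−κ|x|} with κ = mα/ℏ² = 4.940.
P(|x| < d) = ∫_{−d}^{d} κ e^{−2κ|x|} dx = 1 − e^{−2κd} = 1 − e^{−0.7044} = 0.5056.

P = 0.506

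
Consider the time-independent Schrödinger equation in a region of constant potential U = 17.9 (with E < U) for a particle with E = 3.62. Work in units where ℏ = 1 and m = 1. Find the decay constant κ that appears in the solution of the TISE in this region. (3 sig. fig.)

Since E < U the TISE in this region is ψ'' = κ²ψ with κ = √(2m(U − E))/ℏ.
κ = √(2 × 1 × 14.28) = 5.344.

κ = 5.34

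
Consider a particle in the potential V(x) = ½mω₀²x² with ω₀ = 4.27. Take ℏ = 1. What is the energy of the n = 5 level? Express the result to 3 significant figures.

The oscillator eigenvalues are E_n = ℏω₀(n + ½), so E_5 = 4.27 × 5.5 = 23.49.

E = 23.5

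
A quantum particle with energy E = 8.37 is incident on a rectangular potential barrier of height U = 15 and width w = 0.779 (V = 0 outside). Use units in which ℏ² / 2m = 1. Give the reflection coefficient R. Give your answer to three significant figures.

R = 0.931

E < U: inside the barrier ψ ∝ e^{±κx} with κ = √(2m(U − E))/ℏ = 2.575.
κw = 2.006, sinh(κw) = 3.649.
The exact tunnelling result is T⁻¹ = 1 + U² sinh²(κw) / [4E(U − E)] = 14.50, so T = 0.0690.
R = 1 − T = 0.931.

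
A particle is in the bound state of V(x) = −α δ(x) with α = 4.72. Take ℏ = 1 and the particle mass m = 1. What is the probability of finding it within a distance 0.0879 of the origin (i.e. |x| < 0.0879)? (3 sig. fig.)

The normalised bound state is ψ = √κ e^{−κ|x|} with κ = mα/ℏ² = 4.720.
P(|x| < d) = ∫_{−d}^{d} κ e^{−2κ|x|} dx = 1 − e^{−2κd} = 1 − e^{−0.8298} = 0.5639.

P = 0.564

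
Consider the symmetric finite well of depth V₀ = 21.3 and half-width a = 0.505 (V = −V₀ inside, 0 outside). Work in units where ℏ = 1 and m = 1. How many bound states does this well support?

N = 3

The dimensionless depth is z₀ = a√(2mV₀)/ℏ = 0.505 × √(42.60) = 3.296.
A new bound state (alternating even/odd) appears each time z₀ passes a multiple of π/2, so N = ⌊2z₀/π⌋ + 1 = ⌊2.098⌋ + 1 = 3.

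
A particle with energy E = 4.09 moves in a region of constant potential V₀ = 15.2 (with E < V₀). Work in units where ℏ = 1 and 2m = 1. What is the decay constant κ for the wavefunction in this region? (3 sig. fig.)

Since E < V₀ the TISE in this region is ψ'' = κ²ψ with κ = √(2m(V₀ − E))/ℏ.
κ = √(2 × 0.5 × 11.11) = 3.333.

κ = 3.33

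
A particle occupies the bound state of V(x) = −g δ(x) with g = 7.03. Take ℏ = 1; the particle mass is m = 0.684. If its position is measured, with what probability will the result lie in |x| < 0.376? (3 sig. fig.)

P = 0.973

The normalised bound state is ψ = √κ e^{−κ|x|} with κ = mg/ℏ² = 4.809.
P(|x| < d) = ∫_{−d}^{d} κ e^{−2κ|x|} dx = 1 − e^{−2κd} = 1 − e^{−3.616} = 0.9731.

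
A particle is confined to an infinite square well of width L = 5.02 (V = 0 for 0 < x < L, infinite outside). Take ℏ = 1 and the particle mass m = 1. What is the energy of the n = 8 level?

E = 12.5

Requiring ψ(0) = ψ(L) = 0 quantises k = nπ/L, hence E_n = ℏ²k²/2m = n²π²ℏ²/(2mL²).
E_8 = 8² × π² / (2 × 1 × 5.02²) = 12.53.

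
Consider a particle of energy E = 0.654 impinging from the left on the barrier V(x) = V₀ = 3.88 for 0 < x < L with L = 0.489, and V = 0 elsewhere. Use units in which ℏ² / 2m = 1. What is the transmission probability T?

Since E < V₀ the interior solution is evanescent with decay constant κ = √(2m(V₀ − E))/ℏ = 1.796.
κL = 0.8783, sinh(κL) = 0.9957.
The exact tunnelling result is T⁻¹ = 1 + V₀² sinh²(κL) / [4E(V₀ − E)] = 2.768, so T = 0.361.

T = 0.361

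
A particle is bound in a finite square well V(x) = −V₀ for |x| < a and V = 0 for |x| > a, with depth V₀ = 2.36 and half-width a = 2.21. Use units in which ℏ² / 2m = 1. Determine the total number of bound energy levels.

N = 3

Define the well-strength parameter z₀ = (a/ℏ)√(2mV₀) = 2.21 × √(2·0.5·2.36) = 3.395.
A new bound state (alternating even/odd) appears each time z₀ passes a multiple of π/2, so N = ⌊2z₀/π⌋ + 1 = ⌊2.161⌋ + 1 = 3.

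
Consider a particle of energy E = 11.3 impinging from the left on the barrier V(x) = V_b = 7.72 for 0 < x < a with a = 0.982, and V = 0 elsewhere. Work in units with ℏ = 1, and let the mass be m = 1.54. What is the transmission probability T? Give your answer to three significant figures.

T = 0.995

E > V_b: inside the barrier k₂ = √(2m(E − V_b))/ℏ = 3.321, k₂a = 3.261.
Matching at both interfaces gives T⁻¹ = 1 + V_b² sin²(k₂a) / [4E(E − V_b)] = 1.005, hence T = 0.995.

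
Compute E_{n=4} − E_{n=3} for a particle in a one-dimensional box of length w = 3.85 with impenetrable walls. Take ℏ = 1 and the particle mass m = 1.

E_n = n²π²ℏ²/(2mw²), so ΔE = (4² − 3²) π²ℏ²/(2mw²).
ΔE = 7 × π² / (2 × 1 × 3.85²) = 2.330.

ΔE = 2.33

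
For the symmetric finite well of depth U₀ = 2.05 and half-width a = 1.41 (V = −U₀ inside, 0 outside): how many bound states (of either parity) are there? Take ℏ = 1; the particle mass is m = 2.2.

The dimensionless depth is z₀ = a√(2mU₀)/ℏ = 1.41 × √(9.020) = 4.235.
A new bound state (alternating even/odd) appears each time z₀ passes a multiple of π/2, so N = ⌊2z₀/π⌋ + 1 = ⌊2.696⌋ + 1 = 3.

N = 3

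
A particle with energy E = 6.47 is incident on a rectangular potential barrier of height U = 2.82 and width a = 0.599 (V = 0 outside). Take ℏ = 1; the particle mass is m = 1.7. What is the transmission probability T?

T = 0.942

E > U: inside the barrier k₂ = √(2m(E − U))/ℏ = 3.523, k₂a = 2.110.
T = [1 + U² sin²(k₂a) / (4E(E − U))]⁻¹ = 1/1.062 = 0.942.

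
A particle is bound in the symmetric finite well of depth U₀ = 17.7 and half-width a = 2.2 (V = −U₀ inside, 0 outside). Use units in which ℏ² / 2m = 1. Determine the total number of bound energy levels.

The dimensionless depth is z₀ = a√(2mU₀)/ℏ = 2.2 × √(17.70) = 9.256.
A new bound state (alternating even/odd) appears each time z₀ passes a multiple of π/2, so N = ⌊2z₀/π⌋ + 1 = ⌊5.892⌋ + 1 = 6.

N = 6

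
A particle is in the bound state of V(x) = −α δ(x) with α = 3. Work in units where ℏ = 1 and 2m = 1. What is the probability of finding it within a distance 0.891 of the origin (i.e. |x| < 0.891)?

The normalised bound state is ψ = √κ e^{−κ|x|} with κ = mα/ℏ² = 1.500.
P(|x| < d) = ∫_{−d}^{d} κ e^{−2κ|x|} dx = 1 − e^{−2κd} = 1 − e^{−2.673} = 0.9310.

P = 0.931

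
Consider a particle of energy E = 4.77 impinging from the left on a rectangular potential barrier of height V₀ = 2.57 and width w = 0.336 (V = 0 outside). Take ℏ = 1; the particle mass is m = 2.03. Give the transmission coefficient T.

T = 0.899

E > V₀: inside the barrier k₂ = √(2m(E − V₀))/ℏ = 2.989, k₂w = 1.004.
Matching at both interfaces gives T⁻¹ = 1 + V₀² sin²(k₂w) / [4E(E − V₀)] = 1.112, hence T = 0.899.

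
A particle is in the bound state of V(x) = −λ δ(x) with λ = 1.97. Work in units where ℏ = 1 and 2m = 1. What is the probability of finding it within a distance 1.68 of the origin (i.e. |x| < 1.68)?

The normalised bound state is ψ = √κ e^{−κ|x|} with κ = mλ/ℏ² = 0.9850.
P(|x| < d) = ∫_{−d}^{d} κ e^{−2κ|x|} dx = 1 − e^{−2κd} = 1 − e^{−3.310} = 0.9635.

P = 0.963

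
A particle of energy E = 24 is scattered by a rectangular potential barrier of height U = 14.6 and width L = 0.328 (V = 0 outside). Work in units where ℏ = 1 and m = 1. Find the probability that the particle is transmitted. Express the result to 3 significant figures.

E > U: inside the barrier k₂ = √(2m(E − U))/ℏ = 4.336, k₂L = 1.422.
Matching at both interfaces gives T⁻¹ = 1 + U² sin²(k₂L) / [4E(E − U)] = 1.231, hence T = 0.812.

T = 0.812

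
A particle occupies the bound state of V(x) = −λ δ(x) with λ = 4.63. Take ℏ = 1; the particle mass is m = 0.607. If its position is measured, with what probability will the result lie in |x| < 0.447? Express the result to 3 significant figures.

P = 0.919

The normalised bound state is ψ = √κ e^{−κ|x|} with κ = mλ/ℏ² = 2.810.
P(|x| < d) = ∫_{−d}^{d} κ e^{−2κ|x|} dx = 1 − e^{−2κd} = 1 − e^{−2.513} = 0.9189.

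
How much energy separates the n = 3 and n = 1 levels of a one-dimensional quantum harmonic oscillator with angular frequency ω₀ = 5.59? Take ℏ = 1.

E_n = ℏω₀(n + ½), so ΔE = (3 − 1) ℏω₀ = 2 × 5.59 = 11.18.

ΔE = 11.2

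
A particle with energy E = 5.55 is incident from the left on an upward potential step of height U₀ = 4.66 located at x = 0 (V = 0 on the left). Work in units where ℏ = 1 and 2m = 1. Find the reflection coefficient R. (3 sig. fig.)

R = 0.183

On each side the TISE gives plane waves with k = √(2m(E − V))/ℏ: k₁ = √(2·½·5.55) = 2.356, k₂ = √(2·½·0.89) = 0.9434.
Matching ψ and ψ′ at x = 0 gives r = (k₁ − k₂)/(k₁ + k₂), so R = r² = 0.1833 and T = 1 − R = 0.8167.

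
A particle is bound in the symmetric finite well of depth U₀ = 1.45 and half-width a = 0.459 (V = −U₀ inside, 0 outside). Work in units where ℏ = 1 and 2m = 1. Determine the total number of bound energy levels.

The dimensionless depth is z₀ = a√(2mU₀)/ℏ = 0.459 × √(1.450) = 0.5527.
The even/odd transcendental equations gain one root per π/2 in z₀, giving N = 1 + ⌊2z₀/π⌋ = 1 + ⌊0.3519⌋ = 1.

N = 1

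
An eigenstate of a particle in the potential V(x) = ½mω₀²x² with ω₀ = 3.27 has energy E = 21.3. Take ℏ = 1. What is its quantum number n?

n = 6

E_n = ℏω₀(n + ½) ⇒ n = E/(ℏω₀) − ½ = 21.3/3.27 − 0.5 = 6.014 → n = 6.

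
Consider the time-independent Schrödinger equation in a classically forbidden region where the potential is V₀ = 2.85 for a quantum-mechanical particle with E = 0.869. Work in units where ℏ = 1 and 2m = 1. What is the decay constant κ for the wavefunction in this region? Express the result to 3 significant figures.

κ = 1.41

Since E < V₀ the TISE in this region is ψ'' = κ²ψ with κ = √(2m(V₀ − E))/ℏ.
κ = √(2 × 0.5 × 1.981) = 1.407.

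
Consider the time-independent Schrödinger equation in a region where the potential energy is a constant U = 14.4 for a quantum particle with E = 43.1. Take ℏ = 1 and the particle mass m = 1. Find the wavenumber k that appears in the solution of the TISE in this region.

k = 7.58

With E > U the solution is oscillatory, ψ ∝ e^{±ikx} with k = √(2m(E − U))/ℏ.
k = √(2 × 1 × 28.7) = 7.576.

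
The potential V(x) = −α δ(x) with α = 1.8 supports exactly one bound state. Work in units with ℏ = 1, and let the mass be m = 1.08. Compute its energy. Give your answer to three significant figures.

For x ≠ 0 the bound state is ψ ∝ e^{−κ|x|}; integrating the TISE across the delta gives the cusp condition 2κ = 2mα/ℏ², so κ = 1.944.
Then E = −ℏ²κ²/(2m) = −mα²/(2ℏ²) = -1.750.

E = -1.75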